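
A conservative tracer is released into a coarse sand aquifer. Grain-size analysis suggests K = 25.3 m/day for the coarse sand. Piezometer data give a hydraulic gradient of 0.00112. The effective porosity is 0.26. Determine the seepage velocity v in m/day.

0.109

Hydraulic gradient i = 0.00112.
Darcy flux q = K · i = 25.30 × 0.001120 = 0.02834 m/day.
Seepage velocity v = q / n_e = 0.02834 / 0.26 = 0.1090 m/day.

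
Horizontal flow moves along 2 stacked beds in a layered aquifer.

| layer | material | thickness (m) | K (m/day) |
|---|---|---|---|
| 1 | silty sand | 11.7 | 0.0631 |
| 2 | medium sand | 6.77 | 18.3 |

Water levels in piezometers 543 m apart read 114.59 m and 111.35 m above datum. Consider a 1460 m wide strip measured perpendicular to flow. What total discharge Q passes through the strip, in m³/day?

Flow is parallel to layering, so each bed carries its own Darcy discharge and the transmissivities add.
Σ(K_i·b_i) = 0.0631×11.7 + 18.3×6.77 = 124.6 m²/day.
Hydraulic gradient i = (114.59 − 111.35) / 543 = 3.24 / 543 = 0.005967.
Q = Σ(K_i·b_i) · W · i = 124.6 × 1460 × 0.005967 = 1086 m³/day.

1090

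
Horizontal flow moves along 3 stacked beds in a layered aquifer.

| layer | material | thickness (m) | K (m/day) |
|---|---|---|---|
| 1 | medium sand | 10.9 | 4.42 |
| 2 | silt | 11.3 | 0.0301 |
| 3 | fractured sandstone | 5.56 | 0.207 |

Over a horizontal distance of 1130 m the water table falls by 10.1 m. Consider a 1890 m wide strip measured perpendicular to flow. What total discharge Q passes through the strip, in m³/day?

Flow is parallel to layering, so each bed carries its own Darcy discharge and the transmissivities add.
Σ(K_i·b_i) = 4.42×10.9 + 0.0301×11.3 + 0.207×5.56 = 49.67 m²/day.
Hydraulic gradient i = Δh / L = 10.1 / 1130 = 0.008938.
Q = Σ(K_i·b_i) · W · i = 49.67 × 1890 × 0.008938 = 839.1 m³/day.

839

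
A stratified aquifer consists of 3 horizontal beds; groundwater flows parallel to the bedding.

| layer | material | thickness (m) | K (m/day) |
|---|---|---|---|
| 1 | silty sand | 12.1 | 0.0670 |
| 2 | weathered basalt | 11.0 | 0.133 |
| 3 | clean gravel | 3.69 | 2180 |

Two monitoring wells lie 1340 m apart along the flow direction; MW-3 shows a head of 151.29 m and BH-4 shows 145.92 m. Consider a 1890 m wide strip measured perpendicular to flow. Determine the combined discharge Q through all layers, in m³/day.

60900

Flow is parallel to layering, so each bed carries its own Darcy discharge and the transmissivities add.
Σ(K_i·b_i) = 0.0670×12.1 + 0.133×11.0 + 2180×3.69 = 8046 m²/day.
Hydraulic gradient i = (151.29 − 145.92) / 1340 = 5.37 / 1340 = 0.004007.
Q = Σ(K_i·b_i) · W · i = 8046 × 1890 × 0.004007 = 60945 m³/day.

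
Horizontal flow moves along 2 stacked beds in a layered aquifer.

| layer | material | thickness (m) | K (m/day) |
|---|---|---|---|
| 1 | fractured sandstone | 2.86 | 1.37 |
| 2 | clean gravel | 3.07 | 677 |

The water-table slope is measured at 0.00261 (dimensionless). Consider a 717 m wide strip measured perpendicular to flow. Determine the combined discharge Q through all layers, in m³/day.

Flow is parallel to layering, so each bed carries its own Darcy discharge and the transmissivities add.
Σ(K_i·b_i) = 1.37×2.86 + 677×3.07 = 2082 m²/day.
Hydraulic gradient i = 0.00261.
Q = Σ(K_i·b_i) · W · i = 2082 × 717 × 0.002610 = 3897 m³/day.

3900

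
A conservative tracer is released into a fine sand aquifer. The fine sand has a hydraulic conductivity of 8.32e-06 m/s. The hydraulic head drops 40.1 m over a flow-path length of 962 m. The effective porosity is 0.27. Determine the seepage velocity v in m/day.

Convert K: 8.32e-06 m/s × 86400 = 0.7188 m/day.
Hydraulic gradient i = Δh / L = 40.1 / 962 = 0.04168.
Darcy flux q = K · i = 0.7188 × 0.04168 = 0.02996 m/day.
Seepage velocity v = q / n_e = 0.02996 / 0.27 = 0.1110 m/day.

0.111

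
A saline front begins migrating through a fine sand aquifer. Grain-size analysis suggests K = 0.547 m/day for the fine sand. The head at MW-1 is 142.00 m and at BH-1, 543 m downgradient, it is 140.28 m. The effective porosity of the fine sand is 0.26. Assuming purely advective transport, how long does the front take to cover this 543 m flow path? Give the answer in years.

223

Hydraulic gradient i = (142.00 − 140.28) / 543 = 1.72 / 543 = 0.003168.
Darcy flux q = K · i = 0.5470 × 0.003168 = 0.001733 m/day.
Seepage velocity v = q / n_e = 0.001733 / 0.26 = 0.006664 m/day.
Travel time t = L / v = 543 / 0.006664 = 81481 days = 223.1 years.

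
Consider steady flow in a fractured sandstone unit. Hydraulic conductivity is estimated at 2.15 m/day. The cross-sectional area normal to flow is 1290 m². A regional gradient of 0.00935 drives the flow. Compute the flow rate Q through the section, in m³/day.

Hydraulic gradient i = 0.00935.
Darcy's law: Q = K · A · i = 2.150 × 1290 × 0.009350 = 25.93 m³/day.

25.9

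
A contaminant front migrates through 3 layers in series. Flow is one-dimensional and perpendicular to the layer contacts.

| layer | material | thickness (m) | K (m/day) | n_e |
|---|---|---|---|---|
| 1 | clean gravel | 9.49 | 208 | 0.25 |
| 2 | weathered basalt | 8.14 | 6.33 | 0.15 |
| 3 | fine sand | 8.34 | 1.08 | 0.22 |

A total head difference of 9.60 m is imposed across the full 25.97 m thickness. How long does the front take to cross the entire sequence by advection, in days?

5.12

With flow normal to the layers, continuity requires the same specific discharge q through every layer.
Σ(b_i/K_i) = 9.49/208 + 8.14/6.33 + 8.34/1.08 = 9.054 d.
q = Δh / Σ(b_i/K_i) = 9.60 / 9.054 = 1.060 m/day.
In each layer the seepage velocity is v_i = q/n_i, so the layer transit time is t_i = b_i·n_i / q:
  layer 1 (clean gravel): t_1 = 9.49 × 0.25 / 1.060 = 2.238 d
  layer 2 (weathered basalt): t_2 = 8.14 × 0.15 / 1.060 = 1.152 d
  layer 3 (fine sand): t_3 = 8.34 × 0.22 / 1.060 = 1.730 d
Total t = Σ t_i = 5.119 days.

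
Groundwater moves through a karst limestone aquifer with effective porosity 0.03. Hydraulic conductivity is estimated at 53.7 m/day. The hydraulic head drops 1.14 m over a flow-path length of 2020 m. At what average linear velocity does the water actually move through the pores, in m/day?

Hydraulic gradient i = Δh / L = 1.14 / 2020 = 0.0005644.
Darcy flux q = K · i = 53.70 × 0.0005644 = 0.03031 m/day.
Seepage velocity v = q / n_e = 0.03031 / 0.03 = 1.010 m/day.

1.01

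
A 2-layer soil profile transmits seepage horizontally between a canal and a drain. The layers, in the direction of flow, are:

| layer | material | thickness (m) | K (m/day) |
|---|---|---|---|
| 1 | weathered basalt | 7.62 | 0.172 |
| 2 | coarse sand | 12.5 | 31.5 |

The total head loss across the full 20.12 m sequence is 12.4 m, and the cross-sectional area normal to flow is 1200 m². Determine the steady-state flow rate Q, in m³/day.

Flow is perpendicular to layering, so the layers act in series and the equivalent K is the thickness-weighted harmonic mean.
Total thickness L = 7.62 + 12.5 = 20.12 m.
Σ(b_i/K_i) = 7.62/0.172 + 12.5/31.5 = 44.70 d.
K_eq = L / Σ(b_i/K_i) = 20.12 / 44.70 = 0.4501 m/day.
Q = K_eq · A · (Δh/L) = 0.4501 × 1200 × (12.4/20.12) = 332.9 m³/day.

333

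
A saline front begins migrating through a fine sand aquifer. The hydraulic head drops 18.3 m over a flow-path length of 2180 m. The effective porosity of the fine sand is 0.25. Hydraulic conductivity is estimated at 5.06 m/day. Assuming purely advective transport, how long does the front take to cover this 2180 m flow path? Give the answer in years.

Hydraulic gradient i = Δh / L = 18.3 / 2180 = 0.008394.
Darcy flux q = K · i = 5.060 × 0.008394 = 0.04248 m/day.
Seepage velocity v = q / n_e = 0.04248 / 0.25 = 0.1699 m/day.
Travel time t = L / v = 2180 / 0.1699 = 12831 days = 35.13 years.

35.1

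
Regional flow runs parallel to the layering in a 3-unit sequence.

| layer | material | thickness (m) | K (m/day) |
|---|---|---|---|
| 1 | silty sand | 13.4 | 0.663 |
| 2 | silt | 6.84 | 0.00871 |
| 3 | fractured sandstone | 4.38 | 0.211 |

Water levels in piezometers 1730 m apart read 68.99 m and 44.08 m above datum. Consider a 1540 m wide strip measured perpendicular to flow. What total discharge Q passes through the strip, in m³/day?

219

Flow is parallel to layering, so each bed carries its own Darcy discharge and the transmissivities add.
Σ(K_i·b_i) = 0.663×13.4 + 0.00871×6.84 + 0.211×4.38 = 9.868 m²/day.
Hydraulic gradient i = (68.99 − 44.08) / 1730 = 24.91 / 1730 = 0.01440.
Q = Σ(K_i·b_i) · W · i = 9.868 × 1540 × 0.01440 = 218.8 m³/day.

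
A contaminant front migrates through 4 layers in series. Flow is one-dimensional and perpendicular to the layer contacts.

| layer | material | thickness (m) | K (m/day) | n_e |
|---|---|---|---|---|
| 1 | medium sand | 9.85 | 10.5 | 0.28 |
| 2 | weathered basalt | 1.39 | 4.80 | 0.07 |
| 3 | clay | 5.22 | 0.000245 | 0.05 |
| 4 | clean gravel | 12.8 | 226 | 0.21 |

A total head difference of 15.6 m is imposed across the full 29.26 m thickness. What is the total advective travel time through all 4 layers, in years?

21.7

With flow normal to the layers, continuity requires the same specific discharge q through every layer.
Σ(b_i/K_i) = 9.85/10.5 + 1.39/4.80 + 5.22/0.000245 + 12.8/226 = 21307 d.
q = Δh / Σ(b_i/K_i) = 15.6 / 21307 = 0.0007321 m/day.
In each layer the seepage velocity is v_i = q/n_i, so the layer transit time is t_i = b_i·n_i / q:
  layer 1 (medium sand): t_1 = 9.85 × 0.28 / 0.0007321 = 3767 d
  layer 2 (weathered basalt): t_2 = 1.39 × 0.07 / 0.0007321 = 132.9 d
  layer 3 (clay): t_3 = 5.22 × 0.05 / 0.0007321 = 356.5 d
  layer 4 (clean gravel): t_4 = 12.8 × 0.21 / 0.0007321 = 3671 d
Total t = Σ t_i = 7928 days = 21.71 years.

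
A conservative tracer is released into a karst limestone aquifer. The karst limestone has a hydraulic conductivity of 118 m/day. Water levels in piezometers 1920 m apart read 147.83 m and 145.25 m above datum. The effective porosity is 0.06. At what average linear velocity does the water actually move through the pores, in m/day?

2.64

Hydraulic gradient i = (147.83 − 145.25) / 1920 = 2.58 / 1920 = 0.001344.
Darcy flux q = K · i = 118.0 × 0.001344 = 0.1586 m/day.
Seepage velocity v = q / n_e = 0.1586 / 0.06 = 2.643 m/day.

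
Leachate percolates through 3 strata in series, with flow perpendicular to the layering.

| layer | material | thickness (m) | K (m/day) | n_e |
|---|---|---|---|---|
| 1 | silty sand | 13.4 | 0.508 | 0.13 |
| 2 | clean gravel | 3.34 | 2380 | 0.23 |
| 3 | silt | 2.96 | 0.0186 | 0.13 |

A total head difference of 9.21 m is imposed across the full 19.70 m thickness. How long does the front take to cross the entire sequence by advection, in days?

58.3

With flow normal to the layers, continuity requires the same specific discharge q through every layer.
Σ(b_i/K_i) = 13.4/0.508 + 3.34/2380 + 2.96/0.0186 = 185.5 d.
q = Δh / Σ(b_i/K_i) = 9.21 / 185.5 = 0.04964 m/day.
In each layer the seepage velocity is v_i = q/n_i, so the layer transit time is t_i = b_i·n_i / q:
  layer 1 (silty sand): t_1 = 13.4 × 0.13 / 0.04964 = 35.09 d
  layer 2 (clean gravel): t_2 = 3.34 × 0.23 / 0.04964 = 15.47 d
  layer 3 (silt): t_3 = 2.96 × 0.13 / 0.04964 = 7.751 d
Total t = Σ t_i = 58.31 days.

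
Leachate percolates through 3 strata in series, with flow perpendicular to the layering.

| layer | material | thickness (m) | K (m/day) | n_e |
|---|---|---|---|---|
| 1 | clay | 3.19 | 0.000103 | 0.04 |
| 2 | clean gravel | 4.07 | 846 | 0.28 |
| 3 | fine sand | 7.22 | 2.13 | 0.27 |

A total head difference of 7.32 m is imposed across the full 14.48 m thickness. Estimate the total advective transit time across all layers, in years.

With flow normal to the layers, continuity requires the same specific discharge q through every layer.
Σ(b_i/K_i) = 3.19/0.000103 + 4.07/846 + 7.22/2.13 = 30974 d.
q = Δh / Σ(b_i/K_i) = 7.32 / 30974 = 0.0002363 m/day.
In each layer the seepage velocity is v_i = q/n_i, so the layer transit time is t_i = b_i·n_i / q:
  layer 1 (clay): t_1 = 3.19 × 0.04 / 0.0002363 = 539.9 d
  layer 2 (clean gravel): t_2 = 4.07 × 0.28 / 0.0002363 = 4822 d
  layer 3 (fine sand): t_3 = 7.22 × 0.27 / 0.0002363 = 8249 d
Total t = Σ t_i = 13611 days = 37.26 years.

37.3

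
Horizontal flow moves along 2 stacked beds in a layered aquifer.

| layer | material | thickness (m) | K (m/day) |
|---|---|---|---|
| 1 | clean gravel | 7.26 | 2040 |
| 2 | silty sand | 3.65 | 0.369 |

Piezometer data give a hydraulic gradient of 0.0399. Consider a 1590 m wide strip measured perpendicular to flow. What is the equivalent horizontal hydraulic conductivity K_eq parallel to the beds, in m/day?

1360

Flow is parallel to layering, so each bed carries its own Darcy discharge and the transmissivities add.
Σ(K_i·b_i) = 2040×7.26 + 0.369×3.65 = 14812 m²/day.
Total thickness b = 10.91 m, so K_eq = Σ(K_i·b_i)/b = 1358 m/day.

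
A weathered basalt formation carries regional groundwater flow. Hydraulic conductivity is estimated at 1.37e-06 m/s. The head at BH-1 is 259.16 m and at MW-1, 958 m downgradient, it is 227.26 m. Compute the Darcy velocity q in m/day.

0.00394

Convert K: 1.37e-06 m/s × 86400 = 0.1184 m/day.
Hydraulic gradient i = (259.16 − 227.26) / 958 = 31.9 / 958 = 0.03330.
Specific discharge q = K · i = 0.1184 × 0.03330 = 0.003941 m/day.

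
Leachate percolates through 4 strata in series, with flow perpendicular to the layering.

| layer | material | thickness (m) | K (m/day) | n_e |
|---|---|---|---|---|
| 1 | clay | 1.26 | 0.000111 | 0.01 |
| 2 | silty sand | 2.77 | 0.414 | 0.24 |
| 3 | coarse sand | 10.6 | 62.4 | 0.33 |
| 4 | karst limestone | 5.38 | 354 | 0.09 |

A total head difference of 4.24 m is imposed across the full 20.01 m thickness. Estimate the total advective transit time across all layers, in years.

34.2

With flow normal to the layers, continuity requires the same specific discharge q through every layer.
Σ(b_i/K_i) = 1.26/0.000111 + 2.77/0.414 + 10.6/62.4 + 5.38/354 = 11358 d.
q = Δh / Σ(b_i/K_i) = 4.24 / 11358 = 0.0003733 m/day.
In each layer the seepage velocity is v_i = q/n_i, so the layer transit time is t_i = b_i·n_i / q:
  layer 1 (clay): t_1 = 1.26 × 0.01 / 0.0003733 = 33.75 d
  layer 2 (silty sand): t_2 = 2.77 × 0.24 / 0.0003733 = 1781 d
  layer 3 (coarse sand): t_3 = 10.6 × 0.33 / 0.0003733 = 9371 d
  layer 4 (karst limestone): t_4 = 5.38 × 0.09 / 0.0003733 = 1297 d
Total t = Σ t_i = 12482 days = 34.17 years.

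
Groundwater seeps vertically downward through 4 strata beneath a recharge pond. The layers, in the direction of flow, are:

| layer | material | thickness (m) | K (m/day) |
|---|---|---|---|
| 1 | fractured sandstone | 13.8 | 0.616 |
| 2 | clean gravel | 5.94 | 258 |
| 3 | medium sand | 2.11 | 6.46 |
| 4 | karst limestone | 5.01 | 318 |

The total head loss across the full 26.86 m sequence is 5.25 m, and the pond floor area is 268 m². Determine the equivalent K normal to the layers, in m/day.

Flow is perpendicular to layering, so the layers act in series and the equivalent K is the thickness-weighted harmonic mean.
Total thickness L = 13.8 + 5.94 + 2.11 + 5.01 = 26.86 m.
Σ(b_i/K_i) = 13.8/0.616 + 5.94/258 + 2.11/6.46 + 5.01/318 = 22.77 d.
K_eq = L / Σ(b_i/K_i) = 26.86 / 22.77 = 1.180 m/day.

1.18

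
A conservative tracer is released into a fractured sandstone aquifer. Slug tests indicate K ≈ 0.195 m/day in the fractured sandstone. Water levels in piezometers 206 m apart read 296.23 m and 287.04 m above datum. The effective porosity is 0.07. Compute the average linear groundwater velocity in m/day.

0.124

Hydraulic gradient i = (296.23 − 287.04) / 206 = 9.19 / 206 = 0.04461.
Darcy flux q = K · i = 0.1950 × 0.04461 = 0.008699 m/day.
Seepage velocity v = q / n_e = 0.008699 / 0.07 = 0.1243 m/day.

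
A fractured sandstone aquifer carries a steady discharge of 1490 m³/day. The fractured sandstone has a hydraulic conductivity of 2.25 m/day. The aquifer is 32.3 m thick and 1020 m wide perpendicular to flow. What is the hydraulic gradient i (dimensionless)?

0.0201

Cross-sectional area A = 1020 × 32.3 = 32946 m².
From Q = K·A·i, i = Q / (K·A) = 1490 / (2.250 × 32946) = 0.02010.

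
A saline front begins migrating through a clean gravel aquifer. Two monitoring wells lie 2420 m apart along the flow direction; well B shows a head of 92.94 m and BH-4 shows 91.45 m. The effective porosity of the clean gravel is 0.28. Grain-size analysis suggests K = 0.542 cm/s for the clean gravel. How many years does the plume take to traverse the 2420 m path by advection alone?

Convert K: 0.542 cm/s × 864 = 468.3 m/day.
Hydraulic gradient i = (92.94 − 91.45) / 2420 = 1.49 / 2420 = 0.0006157.
Darcy flux q = K · i = 468.3 × 0.0006157 = 0.2883 m/day.
Seepage velocity v = q / n_e = 0.2883 / 0.28 = 1.030 m/day.
Travel time t = L / v = 2420 / 1.030 = 2350 days = 6.434 years.

6.43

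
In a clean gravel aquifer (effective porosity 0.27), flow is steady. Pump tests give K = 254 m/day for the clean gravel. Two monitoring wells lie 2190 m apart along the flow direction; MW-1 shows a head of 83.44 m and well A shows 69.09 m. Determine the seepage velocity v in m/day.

6.16

Hydraulic gradient i = (83.44 − 69.09) / 2190 = 14.35 / 2190 = 0.006553.
Darcy flux q = K · i = 254.0 × 0.006553 = 1.664 m/day.
Seepage velocity v = q / n_e = 1.664 / 0.27 = 6.164 m/day.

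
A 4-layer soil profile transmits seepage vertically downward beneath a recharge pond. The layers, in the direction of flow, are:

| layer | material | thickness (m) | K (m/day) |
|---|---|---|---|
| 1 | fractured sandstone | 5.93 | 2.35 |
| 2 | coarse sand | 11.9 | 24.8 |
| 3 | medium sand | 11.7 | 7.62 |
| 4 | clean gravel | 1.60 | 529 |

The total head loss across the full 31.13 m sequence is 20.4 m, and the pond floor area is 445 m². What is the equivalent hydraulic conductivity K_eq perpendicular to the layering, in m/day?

Flow is perpendicular to layering, so the layers act in series and the equivalent K is the thickness-weighted harmonic mean.
Total thickness L = 5.93 + 11.9 + 11.7 + 1.60 = 31.13 m.
Σ(b_i/K_i) = 5.93/2.35 + 11.9/24.8 + 11.7/7.62 + 1.60/529 = 4.542 d.
K_eq = L / Σ(b_i/K_i) = 31.13 / 4.542 = 6.854 m/day.

6.85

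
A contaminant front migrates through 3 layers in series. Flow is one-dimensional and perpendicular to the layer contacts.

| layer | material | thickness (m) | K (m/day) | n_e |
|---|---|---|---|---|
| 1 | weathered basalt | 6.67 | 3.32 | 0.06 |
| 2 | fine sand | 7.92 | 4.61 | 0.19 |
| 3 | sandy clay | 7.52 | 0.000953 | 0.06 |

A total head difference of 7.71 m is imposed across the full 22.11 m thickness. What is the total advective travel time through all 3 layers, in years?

6.61

With flow normal to the layers, continuity requires the same specific discharge q through every layer.
Σ(b_i/K_i) = 6.67/3.32 + 7.92/4.61 + 7.52/0.000953 = 7895 d.
q = Δh / Σ(b_i/K_i) = 7.71 / 7895 = 0.0009766 m/day.
In each layer the seepage velocity is v_i = q/n_i, so the layer transit time is t_i = b_i·n_i / q:
  layer 1 (weathered basalt): t_1 = 6.67 × 0.06 / 0.0009766 = 409.8 d
  layer 2 (fine sand): t_2 = 7.92 × 0.19 / 0.0009766 = 1541 d
  layer 3 (sandy clay): t_3 = 7.52 × 0.06 / 0.0009766 = 462.0 d
Total t = Σ t_i = 2413 days = 6.605 years.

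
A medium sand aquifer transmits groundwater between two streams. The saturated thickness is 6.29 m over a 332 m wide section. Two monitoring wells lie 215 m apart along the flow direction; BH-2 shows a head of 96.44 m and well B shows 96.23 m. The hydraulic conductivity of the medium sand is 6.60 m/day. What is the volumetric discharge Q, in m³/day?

Cross-sectional area A = 332 × 6.29 = 2088 m².
Hydraulic gradient i = (96.44 − 96.23) / 215 = 0.21 / 215 = 0.0009767.
Darcy's law: Q = K · A · i = 6.600 × 2088 × 0.0009767 = 13.46 m³/day.

13.5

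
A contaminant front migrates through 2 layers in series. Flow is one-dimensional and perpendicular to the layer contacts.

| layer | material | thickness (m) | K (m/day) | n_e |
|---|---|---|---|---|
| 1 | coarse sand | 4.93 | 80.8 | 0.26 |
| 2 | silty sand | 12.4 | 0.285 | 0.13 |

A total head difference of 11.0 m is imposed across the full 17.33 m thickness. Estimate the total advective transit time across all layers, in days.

With flow normal to the layers, continuity requires the same specific discharge q through every layer.
Σ(b_i/K_i) = 4.93/80.8 + 12.4/0.285 = 43.57 d.
q = Δh / Σ(b_i/K_i) = 11.0 / 43.57 = 0.2525 m/day.
In each layer the seepage velocity is v_i = q/n_i, so the layer transit time is t_i = b_i·n_i / q:
  layer 1 (coarse sand): t_1 = 4.93 × 0.26 / 0.2525 = 5.077 d
  layer 2 (silty sand): t_2 = 12.4 × 0.13 / 0.2525 = 6.385 d
Total t = Σ t_i = 11.46 days.

11.5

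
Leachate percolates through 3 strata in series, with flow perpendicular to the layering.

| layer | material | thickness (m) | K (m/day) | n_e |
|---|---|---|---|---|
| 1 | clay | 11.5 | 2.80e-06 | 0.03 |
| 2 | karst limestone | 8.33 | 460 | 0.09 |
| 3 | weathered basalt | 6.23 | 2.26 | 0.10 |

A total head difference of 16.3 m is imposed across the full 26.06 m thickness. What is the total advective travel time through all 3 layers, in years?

With flow normal to the layers, continuity requires the same specific discharge q through every layer.
Σ(b_i/K_i) = 11.5/2.80e-06 + 8.33/460 + 6.23/2.26 = 4.107e+06 d.
q = Δh / Σ(b_i/K_i) = 16.3 / 4.107e+06 = 3.969e-06 m/day.
In each layer the seepage velocity is v_i = q/n_i, so the layer transit time is t_i = b_i·n_i / q:
  layer 1 (clay): t_1 = 11.5 × 0.03 / 3.969e-06 = 86930 d
  layer 2 (karst limestone): t_2 = 8.33 × 0.09 / 3.969e-06 = 1.889e+05 d
  layer 3 (weathered basalt): t_3 = 6.23 × 0.10 / 3.969e-06 = 1.570e+05 d
Total t = Σ t_i = 4.328e+05 days = 1185 years.

1180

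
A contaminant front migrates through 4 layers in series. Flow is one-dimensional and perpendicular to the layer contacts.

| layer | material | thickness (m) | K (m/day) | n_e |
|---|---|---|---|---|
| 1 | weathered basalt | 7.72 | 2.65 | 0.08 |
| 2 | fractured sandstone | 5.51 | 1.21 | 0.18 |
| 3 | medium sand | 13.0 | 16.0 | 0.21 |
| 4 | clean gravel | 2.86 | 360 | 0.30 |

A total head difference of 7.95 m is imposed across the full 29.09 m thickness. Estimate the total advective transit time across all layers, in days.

With flow normal to the layers, continuity requires the same specific discharge q through every layer.
Σ(b_i/K_i) = 7.72/2.65 + 5.51/1.21 + 13.0/16.0 + 2.86/360 = 8.287 d.
q = Δh / Σ(b_i/K_i) = 7.95 / 8.287 = 0.9593 m/day.
In each layer the seepage velocity is v_i = q/n_i, so the layer transit time is t_i = b_i·n_i / q:
  layer 1 (weathered basalt): t_1 = 7.72 × 0.08 / 0.9593 = 0.6438 d
  layer 2 (fractured sandstone): t_2 = 5.51 × 0.18 / 0.9593 = 1.034 d
  layer 3 (medium sand): t_3 = 13.0 × 0.21 / 0.9593 = 2.846 d
  layer 4 (clean gravel): t_4 = 2.86 × 0.30 / 0.9593 = 0.8944 d
Total t = Σ t_i = 5.418 days.

5.42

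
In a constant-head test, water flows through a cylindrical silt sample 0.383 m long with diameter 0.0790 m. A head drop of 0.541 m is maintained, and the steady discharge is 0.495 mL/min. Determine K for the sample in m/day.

0.103

Cross-sectional area A = π·(d/2)² = π × (0.0790/2)² = 0.004902 m².
Convert discharge: 0.495 mL/min = 8.250e-09 m³/s.
Darcy's law rearranged: K = Q·L / (A·Δh) = 8.250e-09 × 0.383 / (0.004902 × 0.541) = 1.192e-06 m/s = 0.1029 m/day.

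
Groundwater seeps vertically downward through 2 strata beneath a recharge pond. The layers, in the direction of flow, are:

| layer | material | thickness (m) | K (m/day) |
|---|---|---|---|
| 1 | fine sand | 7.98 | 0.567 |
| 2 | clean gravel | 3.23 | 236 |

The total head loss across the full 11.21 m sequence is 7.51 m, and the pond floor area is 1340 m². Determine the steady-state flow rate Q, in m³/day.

Flow is perpendicular to layering, so the layers act in series and the equivalent K is the thickness-weighted harmonic mean.
Total thickness L = 7.98 + 3.23 = 11.21 m.
Σ(b_i/K_i) = 7.98/0.567 + 3.23/236 = 14.09 d.
K_eq = L / Σ(b_i/K_i) = 11.21 / 14.09 = 0.7957 m/day.
Q = K_eq · A · (Δh/L) = 0.7957 × 1340 × (7.51/11.21) = 714.3 m³/day.

714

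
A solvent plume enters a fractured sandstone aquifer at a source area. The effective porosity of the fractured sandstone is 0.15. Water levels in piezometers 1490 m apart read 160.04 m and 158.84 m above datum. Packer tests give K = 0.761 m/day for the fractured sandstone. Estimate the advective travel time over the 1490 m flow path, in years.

Hydraulic gradient i = (160.04 − 158.84) / 1490 = 1.2 / 1490 = 0.0008054.
Darcy flux q = K · i = 0.7610 × 0.0008054 = 0.0006129 m/day.
Seepage velocity v = q / n_e = 0.0006129 / 0.15 = 0.004086 m/day.
Travel time t = L / v = 1490 / 0.004086 = 3.647e+05 days = 998.4 years.

998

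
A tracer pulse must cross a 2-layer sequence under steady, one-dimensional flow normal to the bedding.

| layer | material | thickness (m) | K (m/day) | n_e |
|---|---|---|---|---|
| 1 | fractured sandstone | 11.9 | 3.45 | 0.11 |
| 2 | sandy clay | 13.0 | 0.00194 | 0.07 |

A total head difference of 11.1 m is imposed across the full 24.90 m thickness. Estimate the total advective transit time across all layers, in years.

With flow normal to the layers, continuity requires the same specific discharge q through every layer.
Σ(b_i/K_i) = 11.9/3.45 + 13.0/0.00194 = 6704 d.
q = Δh / Σ(b_i/K_i) = 11.1 / 6704 = 0.001656 m/day.
In each layer the seepage velocity is v_i = q/n_i, so the layer transit time is t_i = b_i·n_i / q:
  layer 1 (fractured sandstone): t_1 = 11.9 × 0.11 / 0.001656 = 790.6 d
  layer 2 (sandy clay): t_2 = 13.0 × 0.07 / 0.001656 = 549.6 d
Total t = Σ t_i = 1340 days = 3.670 years.

3.67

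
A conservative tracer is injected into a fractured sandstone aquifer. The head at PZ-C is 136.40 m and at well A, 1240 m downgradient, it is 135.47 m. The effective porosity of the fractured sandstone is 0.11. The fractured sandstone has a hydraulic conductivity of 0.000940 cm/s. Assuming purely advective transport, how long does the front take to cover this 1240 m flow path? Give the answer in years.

Convert K: 0.000940 cm/s × 864 = 0.8122 m/day.
Hydraulic gradient i = (136.40 − 135.47) / 1240 = 0.93 / 1240 = 0.0007500.
Darcy flux q = K · i = 0.8122 × 0.0007500 = 0.0006091 m/day.
Seepage velocity v = q / n_e = 0.0006091 / 0.11 = 0.005537 m/day.
Travel time t = L / v = 1240 / 0.005537 = 2.239e+05 days = 613.1 years.

613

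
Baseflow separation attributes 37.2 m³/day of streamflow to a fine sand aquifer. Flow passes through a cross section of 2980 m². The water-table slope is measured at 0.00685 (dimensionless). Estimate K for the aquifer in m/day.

1.82

Hydraulic gradient i = 0.00685.
From Q = K·A·i, K = Q / (A·i) = 37.2 / (2980 × 0.006850) = 1.822 m/day.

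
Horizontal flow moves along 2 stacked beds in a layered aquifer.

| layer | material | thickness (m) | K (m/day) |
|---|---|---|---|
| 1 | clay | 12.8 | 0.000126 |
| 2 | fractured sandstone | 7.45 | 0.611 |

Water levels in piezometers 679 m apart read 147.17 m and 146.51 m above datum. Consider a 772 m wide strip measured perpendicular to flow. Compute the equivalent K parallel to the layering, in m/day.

0.225

Flow is parallel to layering, so each bed carries its own Darcy discharge and the transmissivities add.
Σ(K_i·b_i) = 0.000126×12.8 + 0.611×7.45 = 4.554 m²/day.
Total thickness b = 20.25 m, so K_eq = Σ(K_i·b_i)/b = 0.2249 m/day.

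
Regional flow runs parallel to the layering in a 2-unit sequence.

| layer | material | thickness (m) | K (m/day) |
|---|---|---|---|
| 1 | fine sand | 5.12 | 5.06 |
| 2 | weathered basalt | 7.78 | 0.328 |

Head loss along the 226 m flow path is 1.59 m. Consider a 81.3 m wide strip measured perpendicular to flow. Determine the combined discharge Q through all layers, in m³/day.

Flow is parallel to layering, so each bed carries its own Darcy discharge and the transmissivities add.
Σ(K_i·b_i) = 5.06×5.12 + 0.328×7.78 = 28.46 m²/day.
Hydraulic gradient i = Δh / L = 1.59 / 226 = 0.007035.
Q = Σ(K_i·b_i) · W · i = 28.46 × 81.3 × 0.007035 = 16.28 m³/day.

16.3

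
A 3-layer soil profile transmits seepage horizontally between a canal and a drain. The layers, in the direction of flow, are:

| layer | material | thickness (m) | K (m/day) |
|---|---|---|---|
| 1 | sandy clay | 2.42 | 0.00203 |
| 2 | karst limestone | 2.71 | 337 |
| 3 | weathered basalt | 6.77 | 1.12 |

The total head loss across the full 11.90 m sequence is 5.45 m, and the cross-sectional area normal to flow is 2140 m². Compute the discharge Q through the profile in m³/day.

Flow is perpendicular to layering, so the layers act in series and the equivalent K is the thickness-weighted harmonic mean.
Total thickness L = 2.42 + 2.71 + 6.77 = 11.90 m.
Σ(b_i/K_i) = 2.42/0.00203 + 2.71/337 + 6.77/1.12 = 1198 d.
K_eq = L / Σ(b_i/K_i) = 11.90 / 1198 = 0.009932 m/day.
Q = K_eq · A · (Δh/L) = 0.009932 × 2140 × (5.45/11.90) = 9.734 m³/day.

9.73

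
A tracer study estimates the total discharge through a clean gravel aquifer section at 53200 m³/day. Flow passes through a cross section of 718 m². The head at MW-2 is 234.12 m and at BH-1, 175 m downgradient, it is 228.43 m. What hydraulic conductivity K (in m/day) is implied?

2280

Hydraulic gradient i = (234.12 − 228.43) / 175 = 5.69 / 175 = 0.03251.
From Q = K·A·i, K = Q / (A·i) = 53200 / (718.0 × 0.03251) = 2279 m/day.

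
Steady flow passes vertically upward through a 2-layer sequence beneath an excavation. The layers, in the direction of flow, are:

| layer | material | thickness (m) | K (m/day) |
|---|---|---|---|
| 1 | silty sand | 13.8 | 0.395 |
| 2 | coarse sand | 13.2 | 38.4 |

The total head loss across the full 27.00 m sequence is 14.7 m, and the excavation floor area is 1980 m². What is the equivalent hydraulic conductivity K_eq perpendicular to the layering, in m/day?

Flow is perpendicular to layering, so the layers act in series and the equivalent K is the thickness-weighted harmonic mean.
Total thickness L = 13.8 + 13.2 = 27.00 m.
Σ(b_i/K_i) = 13.8/0.395 + 13.2/38.4 = 35.28 d.
K_eq = L / Σ(b_i/K_i) = 27.00 / 35.28 = 0.7653 m/day.

0.765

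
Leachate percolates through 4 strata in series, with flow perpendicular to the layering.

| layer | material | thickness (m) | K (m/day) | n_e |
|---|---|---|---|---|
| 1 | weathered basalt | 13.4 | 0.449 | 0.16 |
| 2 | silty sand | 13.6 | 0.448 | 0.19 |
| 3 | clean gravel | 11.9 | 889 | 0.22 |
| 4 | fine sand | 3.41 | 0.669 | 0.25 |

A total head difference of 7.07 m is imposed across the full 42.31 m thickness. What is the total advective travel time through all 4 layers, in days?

With flow normal to the layers, continuity requires the same specific discharge q through every layer.
Σ(b_i/K_i) = 13.4/0.449 + 13.6/0.448 + 11.9/889 + 3.41/0.669 = 65.31 d.
q = Δh / Σ(b_i/K_i) = 7.07 / 65.31 = 0.1082 m/day.
In each layer the seepage velocity is v_i = q/n_i, so the layer transit time is t_i = b_i·n_i / q:
  layer 1 (weathered basalt): t_1 = 13.4 × 0.16 / 0.1082 = 19.81 d
  layer 2 (silty sand): t_2 = 13.6 × 0.19 / 0.1082 = 23.87 d
  layer 3 (clean gravel): t_3 = 11.9 × 0.22 / 0.1082 = 24.18 d
  layer 4 (fine sand): t_4 = 3.41 × 0.25 / 0.1082 = 7.875 d
Total t = Σ t_i = 75.74 days.

75.7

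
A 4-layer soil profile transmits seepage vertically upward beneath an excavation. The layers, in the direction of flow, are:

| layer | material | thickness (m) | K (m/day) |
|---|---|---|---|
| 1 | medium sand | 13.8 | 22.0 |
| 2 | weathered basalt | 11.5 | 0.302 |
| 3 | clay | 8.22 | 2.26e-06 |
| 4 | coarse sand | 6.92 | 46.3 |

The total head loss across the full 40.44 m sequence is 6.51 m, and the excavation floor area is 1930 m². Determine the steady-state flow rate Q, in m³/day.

Flow is perpendicular to layering, so the layers act in series and the equivalent K is the thickness-weighted harmonic mean.
Total thickness L = 13.8 + 11.5 + 8.22 + 6.92 = 40.44 m.
Σ(b_i/K_i) = 13.8/22.0 + 11.5/0.302 + 8.22/2.26e-06 + 6.92/46.3 = 3.637e+06 d.
K_eq = L / Σ(b_i/K_i) = 40.44 / 3.637e+06 = 1.112e-05 m/day.
Q = K_eq · A · (Δh/L) = 1.112e-05 × 1930 × (6.51/40.44) = 0.003454 m³/day.

0.00345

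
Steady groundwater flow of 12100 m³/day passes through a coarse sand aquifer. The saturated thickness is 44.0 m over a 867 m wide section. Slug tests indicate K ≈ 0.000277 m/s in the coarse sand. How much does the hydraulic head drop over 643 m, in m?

8.52

Convert K: 0.000277 m/s × 86400 = 23.93 m/day.
Cross-sectional area A = 867 × 44.0 = 38148 m².
From Q = K·A·i, i = Q / (K·A) = 12100 / (23.93 × 38148) = 0.01325.
Head loss Δh = i · L = 0.01325 × 643 = 8.522 m.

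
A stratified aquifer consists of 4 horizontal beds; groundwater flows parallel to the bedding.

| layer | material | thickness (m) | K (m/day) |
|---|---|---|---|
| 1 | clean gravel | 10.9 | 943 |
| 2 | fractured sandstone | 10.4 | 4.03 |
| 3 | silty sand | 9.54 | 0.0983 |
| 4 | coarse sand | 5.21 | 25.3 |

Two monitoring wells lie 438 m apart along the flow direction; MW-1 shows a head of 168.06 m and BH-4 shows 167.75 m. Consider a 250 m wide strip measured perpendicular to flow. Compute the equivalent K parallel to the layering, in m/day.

Flow is parallel to layering, so each bed carries its own Darcy discharge and the transmissivities add.
Σ(K_i·b_i) = 943×10.9 + 4.03×10.4 + 0.0983×9.54 + 25.3×5.21 = 10453 m²/day.
Total thickness b = 36.05 m, so K_eq = Σ(K_i·b_i)/b = 290.0 m/day.

290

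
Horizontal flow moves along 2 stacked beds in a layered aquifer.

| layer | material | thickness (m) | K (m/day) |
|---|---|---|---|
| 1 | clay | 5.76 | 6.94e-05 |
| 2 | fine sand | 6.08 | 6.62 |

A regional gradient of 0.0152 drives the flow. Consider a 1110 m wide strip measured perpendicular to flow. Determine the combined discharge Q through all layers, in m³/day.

Flow is parallel to layering, so each bed carries its own Darcy discharge and the transmissivities add.
Σ(K_i·b_i) = 6.94e-05×5.76 + 6.62×6.08 = 40.25 m²/day.
Hydraulic gradient i = 0.0152.
Q = Σ(K_i·b_i) · W · i = 40.25 × 1110 × 0.01520 = 679.1 m³/day.

679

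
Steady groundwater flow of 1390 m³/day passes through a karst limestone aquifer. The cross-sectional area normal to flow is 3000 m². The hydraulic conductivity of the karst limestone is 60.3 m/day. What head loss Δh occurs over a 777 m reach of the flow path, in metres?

From Q = K·A·i, i = Q / (K·A) = 1390 / (60.30 × 3000) = 0.007684.
Head loss Δh = i · L = 0.007684 × 777 = 5.970 m.

5.97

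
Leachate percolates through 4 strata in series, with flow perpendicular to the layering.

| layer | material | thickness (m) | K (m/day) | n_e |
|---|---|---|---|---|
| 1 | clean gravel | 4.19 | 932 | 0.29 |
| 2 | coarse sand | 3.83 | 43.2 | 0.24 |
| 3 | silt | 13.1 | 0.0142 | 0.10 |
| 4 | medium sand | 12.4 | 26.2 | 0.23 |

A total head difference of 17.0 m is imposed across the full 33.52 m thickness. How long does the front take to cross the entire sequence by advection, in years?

With flow normal to the layers, continuity requires the same specific discharge q through every layer.
Σ(b_i/K_i) = 4.19/932 + 3.83/43.2 + 13.1/0.0142 + 12.4/26.2 = 923.1 d.
q = Δh / Σ(b_i/K_i) = 17.0 / 923.1 = 0.01842 m/day.
In each layer the seepage velocity is v_i = q/n_i, so the layer transit time is t_i = b_i·n_i / q:
  layer 1 (clean gravel): t_1 = 4.19 × 0.29 / 0.01842 = 65.98 d
  layer 2 (coarse sand): t_2 = 3.83 × 0.24 / 0.01842 = 49.91 d
  layer 3 (silt): t_3 = 13.1 × 0.10 / 0.01842 = 71.13 d
  layer 4 (medium sand): t_4 = 12.4 × 0.23 / 0.01842 = 154.9 d
Total t = Σ t_i = 341.9 days = 0.9360 years.

0.936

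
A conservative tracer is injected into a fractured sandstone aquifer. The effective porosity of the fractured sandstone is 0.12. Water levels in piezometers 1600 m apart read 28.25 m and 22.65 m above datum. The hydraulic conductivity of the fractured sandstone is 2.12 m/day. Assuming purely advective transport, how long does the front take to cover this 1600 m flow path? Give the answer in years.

70.8

Hydraulic gradient i = (28.25 − 22.65) / 1600 = 5.6 / 1600 = 0.003500.
Darcy flux q = K · i = 2.120 × 0.003500 = 0.007420 m/day.
Seepage velocity v = q / n_e = 0.007420 / 0.12 = 0.06183 m/day.
Travel time t = L / v = 1600 / 0.06183 = 25876 days = 70.84 years.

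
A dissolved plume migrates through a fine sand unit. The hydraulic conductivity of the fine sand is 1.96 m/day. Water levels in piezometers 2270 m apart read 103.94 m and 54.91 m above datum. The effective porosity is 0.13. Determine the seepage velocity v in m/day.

0.326

Hydraulic gradient i = (103.94 − 54.91) / 2270 = 49.03 / 2270 = 0.02160.
Darcy flux q = K · i = 1.960 × 0.02160 = 0.04233 m/day.
Seepage velocity v = q / n_e = 0.04233 / 0.13 = 0.3256 m/day.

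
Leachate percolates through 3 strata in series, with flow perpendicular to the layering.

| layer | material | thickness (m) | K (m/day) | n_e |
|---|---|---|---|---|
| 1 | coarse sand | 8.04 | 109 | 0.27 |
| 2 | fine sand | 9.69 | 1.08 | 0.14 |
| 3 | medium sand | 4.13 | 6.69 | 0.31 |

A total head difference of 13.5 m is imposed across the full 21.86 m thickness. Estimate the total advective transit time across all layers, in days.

3.44

With flow normal to the layers, continuity requires the same specific discharge q through every layer.
Σ(b_i/K_i) = 8.04/109 + 9.69/1.08 + 4.13/6.69 = 9.663 d.
q = Δh / Σ(b_i/K_i) = 13.5 / 9.663 = 1.397 m/day.
In each layer the seepage velocity is v_i = q/n_i, so the layer transit time is t_i = b_i·n_i / q:
  layer 1 (coarse sand): t_1 = 8.04 × 0.27 / 1.397 = 1.554 d
  layer 2 (fine sand): t_2 = 9.69 × 0.14 / 1.397 = 0.9711 d
  layer 3 (medium sand): t_3 = 4.13 × 0.31 / 1.397 = 0.9164 d
Total t = Σ t_i = 3.441 days.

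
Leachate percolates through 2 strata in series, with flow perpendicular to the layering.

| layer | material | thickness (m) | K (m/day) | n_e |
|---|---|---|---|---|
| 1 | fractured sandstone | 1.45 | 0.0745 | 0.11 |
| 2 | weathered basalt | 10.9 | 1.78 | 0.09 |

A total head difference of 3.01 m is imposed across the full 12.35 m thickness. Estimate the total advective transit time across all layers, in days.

With flow normal to the layers, continuity requires the same specific discharge q through every layer.
Σ(b_i/K_i) = 1.45/0.0745 + 10.9/1.78 = 25.59 d.
q = Δh / Σ(b_i/K_i) = 3.01 / 25.59 = 0.1176 m/day.
In each layer the seepage velocity is v_i = q/n_i, so the layer transit time is t_i = b_i·n_i / q:
  layer 1 (fractured sandstone): t_1 = 1.45 × 0.11 / 0.1176 = 1.356 d
  layer 2 (weathered basalt): t_2 = 10.9 × 0.09 / 0.1176 = 8.339 d
Total t = Σ t_i = 9.695 days.

9.69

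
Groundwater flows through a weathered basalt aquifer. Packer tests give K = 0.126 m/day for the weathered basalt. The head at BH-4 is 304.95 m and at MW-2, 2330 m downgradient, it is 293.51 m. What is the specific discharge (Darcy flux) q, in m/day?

0.000619

Hydraulic gradient i = (304.95 − 293.51) / 2330 = 11.44 / 2330 = 0.004910.
Specific discharge q = K · i = 0.1260 × 0.004910 = 0.0006186 m/day.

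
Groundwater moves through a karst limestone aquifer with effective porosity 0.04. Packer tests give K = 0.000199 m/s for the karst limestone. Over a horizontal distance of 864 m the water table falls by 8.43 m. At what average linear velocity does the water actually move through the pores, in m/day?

Convert K: 0.000199 m/s × 86400 = 17.19 m/day.
Hydraulic gradient i = Δh / L = 8.43 / 864 = 0.009757.
Darcy flux q = K · i = 17.19 × 0.009757 = 0.1678 m/day.
Seepage velocity v = q / n_e = 0.1678 / 0.04 = 4.194 m/day.

4.19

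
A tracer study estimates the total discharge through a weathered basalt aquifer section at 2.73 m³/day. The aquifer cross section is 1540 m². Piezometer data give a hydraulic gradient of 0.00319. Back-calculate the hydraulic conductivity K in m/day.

0.556

Hydraulic gradient i = 0.00319.
From Q = K·A·i, K = Q / (A·i) = 2.73 / (1540 × 0.003190) = 0.5557 m/day.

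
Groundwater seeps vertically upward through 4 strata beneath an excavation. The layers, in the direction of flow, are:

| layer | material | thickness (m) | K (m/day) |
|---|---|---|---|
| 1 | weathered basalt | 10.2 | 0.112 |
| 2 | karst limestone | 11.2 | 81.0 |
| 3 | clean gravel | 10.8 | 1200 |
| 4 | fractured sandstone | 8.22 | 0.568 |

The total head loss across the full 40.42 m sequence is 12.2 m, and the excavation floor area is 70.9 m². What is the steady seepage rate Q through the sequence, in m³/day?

Flow is perpendicular to layering, so the layers act in series and the equivalent K is the thickness-weighted harmonic mean.
Total thickness L = 10.2 + 11.2 + 10.8 + 8.22 = 40.42 m.
Σ(b_i/K_i) = 10.2/0.112 + 11.2/81.0 + 10.8/1200 + 8.22/0.568 = 105.7 d.
K_eq = L / Σ(b_i/K_i) = 40.42 / 105.7 = 0.3824 m/day.
Q = K_eq · A · (Δh/L) = 0.3824 × 70.9 × (12.2/40.42) = 8.184 m³/day.

8.18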